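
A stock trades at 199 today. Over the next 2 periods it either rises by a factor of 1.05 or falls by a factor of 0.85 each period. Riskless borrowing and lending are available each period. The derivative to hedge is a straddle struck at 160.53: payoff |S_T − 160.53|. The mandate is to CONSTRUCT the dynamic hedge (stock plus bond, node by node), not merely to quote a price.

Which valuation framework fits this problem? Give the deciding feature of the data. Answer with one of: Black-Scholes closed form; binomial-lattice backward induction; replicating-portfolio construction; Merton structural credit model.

framework: replicating-portfolio construction

Key observation: the deliverable is the dynamic trading strategy on the 2-step tree (spot 199, moves 1.05 and 0.85), so the valuation must go through the node-by-node replicating-portfolio solve.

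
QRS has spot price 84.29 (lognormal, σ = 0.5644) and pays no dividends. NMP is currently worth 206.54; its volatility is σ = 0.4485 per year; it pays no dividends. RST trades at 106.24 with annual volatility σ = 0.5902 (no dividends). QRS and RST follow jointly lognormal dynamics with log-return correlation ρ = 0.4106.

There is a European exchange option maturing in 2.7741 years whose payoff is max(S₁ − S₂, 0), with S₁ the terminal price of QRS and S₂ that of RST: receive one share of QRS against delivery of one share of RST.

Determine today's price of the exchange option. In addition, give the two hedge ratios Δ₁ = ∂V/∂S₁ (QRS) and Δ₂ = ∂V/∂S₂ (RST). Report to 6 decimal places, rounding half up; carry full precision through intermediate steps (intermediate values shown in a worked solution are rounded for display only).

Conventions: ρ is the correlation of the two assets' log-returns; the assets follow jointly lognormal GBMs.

exchange price = 27.833143
Δ1 = 0.618190
Δ2 = -0.228483

σ_eff = √(σ₁² + σ₂² − 2ρσ₁σ₂) = √(0.5644² + 0.5902² − 2·0.4106·0.5644·0.5902) = 0.627164
d₁ = (ln(S₁/S₂) + (q₂ − q₁ + σ_eff²/2)T) / (σ_eff√T) = (ln(84.29/106.24) + (0.0 − 0.0 + 0.196667)·2.7741) / 1.044581 = 0.300730
d₂ = d₁ − σ_eff√T = 0.300730 − 1.044581 = -0.743851
N(d₁) = 0.618190,  N(d₂) = 0.228483
V = S₁·e^{−q₁T}·N(d₁) − S₂·e^{−q₂T}·N(d₂) = 52.107226 − 24.274083 = 27.833143
Key observation: r never enters — measured in units of RST, the claim is a call on S₁/S₂ struck at 1, so only the dividend yields and σ_eff matter.
Δ₁ = e^{−q₁T}·N(d₁) = 0.618190;  Δ₂ = −e^{−q₂T}·N(d₂) = -0.228483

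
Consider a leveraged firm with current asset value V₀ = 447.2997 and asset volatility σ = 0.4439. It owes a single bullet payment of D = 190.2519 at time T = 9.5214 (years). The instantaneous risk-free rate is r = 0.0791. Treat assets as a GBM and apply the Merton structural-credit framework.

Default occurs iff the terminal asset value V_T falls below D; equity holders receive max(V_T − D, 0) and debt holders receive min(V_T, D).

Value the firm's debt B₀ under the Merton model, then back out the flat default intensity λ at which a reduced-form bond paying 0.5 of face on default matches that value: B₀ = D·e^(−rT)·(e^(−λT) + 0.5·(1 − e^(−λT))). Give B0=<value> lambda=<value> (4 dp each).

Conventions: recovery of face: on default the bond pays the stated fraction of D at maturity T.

Work the structural quantities from V₀ = 447.2997 against face 190.2519:
d₁ = [ln(V₀/D) + (r + σ²/2)T] / (σ√T)
   = [ln(447.2997/190.2519) + (0.0791 + 0.5·0.4439²)·9.5214] / (0.4439·√9.5214)
   = [0.854880 + 1.691225] / 1.369732 = 1.858835
d₂ = d₁ − σ√T = 1.858835 − 1.369732 = 0.489103
N(d₁) = 0.968475,  N(d₂) = 0.687616,  e^(−rT) = 0.470884
E₀ = V₀·N(d₁) − D·e^(−rT)·N(d₂)
   = 447.2997·0.968475 − 190.2519·0.470884·0.687616 = 371.597279
B₀ = V₀ − E₀ = 447.2997 − 371.597279 = 75.702421
e^(−λT) = (B₀·e^(rT)/D − 0.5)/(1 − 0.5) = (75.7024·2.123664/190.2519 − 0.5)/0.5 = 0.69003764
λ = −ln(0.69003764)/9.5214 = 0.038966

B0=75.7024 lambda=0.0390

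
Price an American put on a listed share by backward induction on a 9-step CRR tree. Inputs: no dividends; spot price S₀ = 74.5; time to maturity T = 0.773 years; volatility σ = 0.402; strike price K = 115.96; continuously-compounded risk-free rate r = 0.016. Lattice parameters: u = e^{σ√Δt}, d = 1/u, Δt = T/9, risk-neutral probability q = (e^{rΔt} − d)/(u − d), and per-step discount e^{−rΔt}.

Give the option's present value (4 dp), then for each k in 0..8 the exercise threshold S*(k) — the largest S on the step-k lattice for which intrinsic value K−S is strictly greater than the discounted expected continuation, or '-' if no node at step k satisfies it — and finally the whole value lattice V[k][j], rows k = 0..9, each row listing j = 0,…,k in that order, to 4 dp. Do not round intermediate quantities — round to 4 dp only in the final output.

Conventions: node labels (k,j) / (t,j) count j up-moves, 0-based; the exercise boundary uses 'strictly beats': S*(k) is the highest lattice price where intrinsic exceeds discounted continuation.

price = 42.4388
boundary = - - 58.8606 66.2202 58.8606 66.2202 74.5000 83.8150 94.2948
tree:
42.4388
49.8329 34.4348
57.0994 41.9904 26.2301
63.6410 49.7398 33.5946 18.2117
69.4557 57.0994 41.6099 24.8823 10.9328
74.6241 63.6410 49.7398 32.7948 16.2577 5.1120
79.2181 69.4557 57.0994 41.4600 23.3660 8.4922 1.4117
83.3015 74.6241 63.6410 49.7398 32.1450 13.7848 2.6999 0.0000
86.9311 79.2181 69.4557 57.0994 41.4600 21.6652 5.1635 0.0000 0.0000
90.1573 83.3015 74.6241 63.6410 49.7398 32.1450 9.8752 0.0000 0.0000 0.0000

params: Δt=0.08589 u=1.12503 d=0.88886 q=0.47640 e^(-rΔt)=0.99863
t_9 payoffs: 90.1573 83.3015 74.6241 63.6410 49.7398 32.1450 9.8752 0.0000 0.0000 0.0000
t_8: node(8,0) S=29.0289 payoff=86.9311 vs cont=86.7718 → 86.9311 [stop]  node(8,1) S=36.7419 payoff=79.2181 vs cont=79.0588 → 79.2181 [stop]  node(8,2) S=46.5043 payoff=69.4557 vs cont=69.2964 → 69.4557 [stop]  node(8,3) S=58.8606 payoff=57.0994 vs cont=56.9401 → 57.0994 [stop]  node(8,4) S=74.5000 payoff=41.4600 vs cont=41.3008 → 41.4600 [stop]  node(8,5) S=94.2948 payoff=21.6652 vs cont=21.5060 → 21.6652 [stop]  node(8,6) S=119.3491 payoff=0.0000 vs cont=5.1635 → 5.1635 [wait]  node(8,7) S=151.0603 payoff=0.0000 vs cont=0.0000 → 0.0000 [wait]  node(8,8) S=191.1973 payoff=0.0000 vs cont=0.0000 → 0.0000 [wait]  ⇒ S*(8)=94.2948
t_7: node(7,0) S=32.6585 payoff=83.3015 vs cont=83.1422 → 83.3015 [stop]  node(7,1) S=41.3359 payoff=74.6241 vs cont=74.4648 → 74.6241 [stop]  node(7,2) S=52.3190 payoff=63.6410 vs cont=63.4818 → 63.6410 [stop]  node(7,3) S=66.2202 payoff=49.7398 vs cont=49.5805 → 49.7398 [stop]  node(7,4) S=83.8150 payoff=32.1450 vs cont=31.9857 → 32.1450 [stop]  node(7,5) S=106.0848 payoff=9.8752 vs cont=13.7848 → 13.7848 [wait]  node(7,6) S=134.2718 payoff=0.0000 vs cont=2.6999 → 2.6999 [wait]  node(7,7) S=169.9480 payoff=0.0000 vs cont=0.0000 → 0.0000 [wait]  ⇒ S*(7)=83.8150
t_6: node(6,0) S=36.7419 payoff=79.2181 vs cont=79.0588 → 79.2181 [stop]  node(6,1) S=46.5043 payoff=69.4557 vs cont=69.2964 → 69.4557 [stop]  node(6,2) S=58.8606 payoff=57.0994 vs cont=56.9401 → 57.0994 [stop]  node(6,3) S=74.5000 payoff=41.4600 vs cont=41.3008 → 41.4600 [stop]  node(6,4) S=94.2948 payoff=21.6652 vs cont=23.3660 → 23.3660 [wait]  node(6,5) S=119.3491 payoff=0.0000 vs cont=8.4922 → 8.4922 [wait]  node(6,6) S=151.0603 payoff=0.0000 vs cont=1.4117 → 1.4117 [wait]  ⇒ S*(6)=74.5000
t_5: node(5,0) S=41.3359 payoff=74.6241 vs cont=74.4648 → 74.6241 [stop]  node(5,1) S=52.3190 payoff=63.6410 vs cont=63.4818 → 63.6410 [stop]  node(5,2) S=66.2202 payoff=49.7398 vs cont=49.5805 → 49.7398 [stop]  node(5,3) S=83.8150 payoff=32.1450 vs cont=32.7948 → 32.7948 [wait]  node(5,4) S=106.0848 payoff=9.8752 vs cont=16.2577 → 16.2577 [wait]  node(5,5) S=134.2718 payoff=0.0000 vs cont=5.1120 → 5.1120 [wait]  ⇒ S*(5)=66.2202
t_4: node(4,0) S=46.5043 payoff=69.4557 vs cont=69.2964 → 69.4557 [stop]  node(4,1) S=58.8606 payoff=57.0994 vs cont=56.9401 → 57.0994 [stop]  node(4,2) S=74.5000 payoff=41.4600 vs cont=41.6099 → 41.6099 [wait]  node(4,3) S=94.2948 payoff=21.6652 vs cont=24.8823 → 24.8823 [wait]  node(4,4) S=119.3491 payoff=0.0000 vs cont=10.9328 → 10.9328 [wait]  ⇒ S*(4)=58.8606
t_3: node(3,0) S=52.3190 payoff=63.6410 vs cont=63.4818 → 63.6410 [stop]  node(3,1) S=66.2202 payoff=49.7398 vs cont=49.6519 → 49.7398 [stop]  node(3,2) S=83.8150 payoff=32.1450 vs cont=33.5946 → 33.5946 [wait]  node(3,3) S=106.0848 payoff=9.8752 vs cont=18.2117 → 18.2117 [wait]  ⇒ S*(3)=66.2202
t_2: node(2,0) S=58.8606 payoff=57.0994 vs cont=56.9401 → 57.0994 [stop]  node(2,1) S=74.5000 payoff=41.4600 vs cont=41.9904 → 41.9904 [wait]  node(2,2) S=94.2948 payoff=21.6652 vs cont=26.2301 → 26.2301 [wait]  ⇒ S*(2)=58.8606
t_1: node(1,0) S=66.2202 payoff=49.7398 vs cont=49.8329 → 49.8329 [wait]  node(1,1) S=83.8150 payoff=32.1450 vs cont=34.4348 → 34.4348 [wait]  ⇒ S*(1)=-
t_0: node(0,0) S=74.5000 payoff=41.4600 vs cont=42.4388 → 42.4388 [wait]  ⇒ S*(0)=-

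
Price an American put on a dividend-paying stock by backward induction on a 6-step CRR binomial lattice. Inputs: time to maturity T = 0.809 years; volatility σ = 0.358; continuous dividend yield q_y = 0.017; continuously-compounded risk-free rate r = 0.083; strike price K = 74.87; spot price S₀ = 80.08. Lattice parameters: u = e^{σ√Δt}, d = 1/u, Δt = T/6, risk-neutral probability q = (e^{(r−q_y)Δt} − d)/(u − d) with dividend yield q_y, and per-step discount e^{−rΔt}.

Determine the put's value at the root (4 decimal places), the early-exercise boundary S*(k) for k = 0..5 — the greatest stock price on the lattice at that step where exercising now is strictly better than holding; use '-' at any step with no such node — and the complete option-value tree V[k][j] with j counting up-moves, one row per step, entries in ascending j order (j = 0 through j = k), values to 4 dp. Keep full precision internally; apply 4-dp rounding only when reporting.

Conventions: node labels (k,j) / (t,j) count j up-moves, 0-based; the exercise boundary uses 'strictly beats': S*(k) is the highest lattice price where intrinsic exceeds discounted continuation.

params: Δt=0.13483 u=1.14049 d=0.87682 q=0.50108 e^(-rΔt)=0.98887
t_6 payoffs: 38.4802 27.5373 13.3038 0.0000 0.0000 0.0000 0.0000
t_5: node(5,0) S=41.5021 payoff=33.3679 vs cont=32.6297 → 33.3679 [stop]  node(5,1) S=53.9823 payoff=20.8877 vs cont=20.1780 → 20.8877 [stop]  node(5,2) S=70.2155 payoff=4.6545 vs cont=6.5636 → 6.5636 [wait]  node(5,3) S=91.3303 payoff=0.0000 vs cont=0.0000 → 0.0000 [wait]  node(5,4) S=118.7945 payoff=0.0000 vs cont=0.0000 → 0.0000 [wait]  node(5,5) S=154.5176 payoff=0.0000 vs cont=0.0000 → 0.0000 [wait]  ⇒ S*(5)=53.9823
t_4: node(4,0) S=47.3327 payoff=27.5373 vs cont=26.8125 → 27.5373 [stop]  node(4,1) S=61.5662 payoff=13.3038 vs cont=13.5575 → 13.5575 [wait]  node(4,2) S=80.0800 payoff=0.0000 vs cont=3.2382 → 3.2382 [wait]  node(4,3) S=104.1611 payoff=0.0000 vs cont=0.0000 → 0.0000 [wait]  node(4,4) S=135.4837 payoff=0.0000 vs cont=0.0000 → 0.0000 [wait]  ⇒ S*(4)=47.3327
t_3: node(3,0) S=53.9823 payoff=20.8877 vs cont=20.3038 → 20.8877 [stop]  node(3,1) S=70.2155 payoff=4.6545 vs cont=8.2934 → 8.2934 [wait]  node(3,2) S=91.3303 payoff=0.0000 vs cont=1.5976 → 1.5976 [wait]  node(3,3) S=118.7945 payoff=0.0000 vs cont=0.0000 → 0.0000 [wait]  ⇒ S*(3)=53.9823
t_2: node(2,0) S=61.5662 payoff=13.3038 vs cont=14.4146 → 14.4146 [wait]  node(2,1) S=80.0800 payoff=0.0000 vs cont=4.8833 → 4.8833 [wait]  node(2,2) S=104.1611 payoff=0.0000 vs cont=0.7882 → 0.7882 [wait]  ⇒ S*(2)=-
t_1: node(1,0) S=70.2155 payoff=4.6545 vs cont=9.5314 → 9.5314 [wait]  node(1,1) S=91.3303 payoff=0.0000 vs cont=2.7998 → 2.7998 [wait]  ⇒ S*(1)=-
t_0: node(0,0) S=80.0800 payoff=0.0000 vs cont=6.0897 → 6.0897 [wait]  ⇒ S*(0)=-

price = 6.0897
boundary = - - - 53.9823 47.3327 53.9823
tree:
6.0897
9.5314 2.7998
14.4146 4.8833 0.7882
20.8877 8.2934 1.5976 0.0000
27.5373 13.5575 3.2382 0.0000 0.0000
33.3679 20.8877 6.5636 0.0000 0.0000 0.0000
38.4802 27.5373 13.3038 0.0000 0.0000 0.0000 0.0000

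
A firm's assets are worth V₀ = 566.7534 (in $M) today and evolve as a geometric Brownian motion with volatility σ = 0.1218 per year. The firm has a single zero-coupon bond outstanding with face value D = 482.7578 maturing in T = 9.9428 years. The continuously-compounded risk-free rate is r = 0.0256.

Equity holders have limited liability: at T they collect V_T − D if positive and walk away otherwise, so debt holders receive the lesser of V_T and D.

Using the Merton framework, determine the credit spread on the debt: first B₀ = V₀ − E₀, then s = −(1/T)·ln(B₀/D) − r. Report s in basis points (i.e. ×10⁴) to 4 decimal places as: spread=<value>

Work the structural quantities from V₀ = 566.7534 against face 482.7578:
d₁ = [ln(V₀/D) + (r + σ²/2)T] / (σ√T)
   = [ln(566.7534/482.7578) + (0.0256 + 0.5·0.1218²)·9.9428] / (0.1218·√9.9428)
   = [0.160409 + 0.328288] / 0.384062 = 1.272442
d₂ = d₁ − σ√T = 1.272442 − 0.384062 = 0.888379
N(d₁) = 0.898392,  N(d₂) = 0.812832,  e^(−rT) = 0.775276
E₀ = V₀·N(d₁) − D·e^(−rT)·N(d₂)
   = 566.7534·0.898392 − 482.7578·0.775276·0.812832 = 204.947563
B₀ = V₀ − E₀ = 566.7534 − 204.947563 = 361.805837
spread = −(1/T)·ln(B₀/D) − r = −(1/9.9428)·ln(361.805837/482.7578) − 0.0256 = 0.00340666
in basis points: 0.00340666 × 10⁴ = 34.0666 bp

spread=34.0666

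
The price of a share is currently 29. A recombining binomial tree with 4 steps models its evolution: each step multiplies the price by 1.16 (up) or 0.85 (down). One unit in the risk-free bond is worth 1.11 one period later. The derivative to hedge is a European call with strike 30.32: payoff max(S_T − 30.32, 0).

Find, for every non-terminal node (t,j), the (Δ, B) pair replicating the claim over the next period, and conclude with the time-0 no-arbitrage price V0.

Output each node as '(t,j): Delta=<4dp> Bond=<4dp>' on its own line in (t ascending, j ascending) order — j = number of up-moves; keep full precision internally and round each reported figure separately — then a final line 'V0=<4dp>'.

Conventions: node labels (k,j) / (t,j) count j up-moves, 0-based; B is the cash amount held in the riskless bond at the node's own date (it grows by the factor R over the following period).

Since d<R<u, set p* = (R−d)/(u−d) = 0.8387; price each node as the discounted p*-expectation of its children.
Payoffs at expiry: V(4,0)=0.0000, V(4,1)=0.0000, V(4,2)=0.0000, V(4,3)=8.1561, V(4,4)=22.1885
Node (3,0) S=17.8096: V=(p*·0.0000+(1−p*)·0.0000)/1.11=0.0000; Δ=(0.0000−0.0000)/(20.6592−15.1382)=0.0000; B=V−Δ·S=0.0000
Node (3,1) S=24.3049: V=(p*·0.0000+(1−p*)·0.0000)/1.11=0.0000; Δ=(0.0000−0.0000)/(28.1937−20.6592)=0.0000; B=V−Δ·S=0.0000
Node (3,2) S=33.1690: V=(p*·8.1561+(1−p*)·0.0000)/1.11=6.1627; Δ=(8.1561−0.0000)/(38.4761−28.1937)=0.7932; B=V−Δ·S=-20.1473
Node (3,3) S=45.2660: V=(p*·22.1885+(1−p*)·8.1561)/1.11=17.9507; Δ=(22.1885−8.1561)/(52.5085−38.4761)=1.0000; B=V−Δ·S=-27.3153
Node (2,0) S=20.9525: V=(p*·0.0000+(1−p*)·0.0000)/1.11=0.0000; Δ=(0.0000−0.0000)/(24.3049−17.8096)=0.0000; B=V−Δ·S=0.0000
Node (2,1) S=28.5940: V=(p*·6.1627+(1−p*)·0.0000)/1.11=4.6565; Δ=(6.1627−0.0000)/(33.1690−24.3049)=0.6952; B=V−Δ·S=-15.2232
Node (2,2) S=39.0224: V=(p*·17.9507+(1−p*)·6.1627)/1.11=14.4589; Δ=(17.9507−6.1627)/(45.2660−33.1690)=0.9745; B=V−Δ·S=-23.5668
Node (1,0) S=24.6500: V=(p*·4.6565+(1−p*)·0.0000)/1.11=3.5184; Δ=(4.6565−0.0000)/(28.5940−20.9525)=0.6094; B=V−Δ·S=-11.5025
Node (1,1) S=33.6400: V=(p*·14.4589+(1−p*)·4.6565)/1.11=11.6017; Δ=(14.4589−4.6565)/(39.0224−28.5940)=0.9400; B=V−Δ·S=-20.0190
Node (0,0) S=29.0000: V=(p*·11.6017+(1−p*)·3.5184)/1.11=9.2774; Δ=(11.6017−3.5184)/(33.6400−24.6500)=0.8991; B=V−Δ·S=-16.7976
As a check, the time-0 holding Δ(0,0)·S0 + B(0,0) comes to 9.2774 — exactly V0.

(0,0): Delta=0.8991 Bond=-16.7976
(1,0): Delta=0.6094 Bond=-11.5025
(1,1): Delta=0.9400 Bond=-20.0190
(2,0): Delta=0.0000 Bond=0.0000
(2,1): Delta=0.6952 Bond=-15.2232
(2,2): Delta=0.9745 Bond=-23.5668
(3,0): Delta=0.0000 Bond=0.0000
(3,1): Delta=0.0000 Bond=0.0000
(3,2): Delta=0.7932 Bond=-20.1473
(3,3): Delta=1.0000 Bond=-27.3153
V0=9.2774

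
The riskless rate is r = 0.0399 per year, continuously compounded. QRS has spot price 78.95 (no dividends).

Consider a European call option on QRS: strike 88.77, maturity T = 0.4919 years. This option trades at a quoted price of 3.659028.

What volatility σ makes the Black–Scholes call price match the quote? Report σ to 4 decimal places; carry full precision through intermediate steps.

At σ = 0.3010 the Black–Scholes value reproduces the quote:
σ√T = 0.301·√0.4919 = 0.211108
d₁ = (ln(S/K) + (r+σ²/2)T) / (σ√T) = (ln(78.95/88.77) + (0.0399+0.301²/2)·0.4919) / 0.211108 = (-0.117234 + 0.041910) / 0.211108 = -0.356802
d₂ = d₁ − σ√T = -0.356802 − 0.211108 = -0.567911
e^{−rT} = 0.980565
N(d₁) = 0.360620,  N(d₂) = 0.285048
V = S·N(d₁) − K·e^{−rT}·N(d₂) = 28.470937 − 24.811909 = 3.659028 (equal to the quote); since ∂V/∂σ > 0 for all σ, the implied volatility is unique

sigma = 0.3010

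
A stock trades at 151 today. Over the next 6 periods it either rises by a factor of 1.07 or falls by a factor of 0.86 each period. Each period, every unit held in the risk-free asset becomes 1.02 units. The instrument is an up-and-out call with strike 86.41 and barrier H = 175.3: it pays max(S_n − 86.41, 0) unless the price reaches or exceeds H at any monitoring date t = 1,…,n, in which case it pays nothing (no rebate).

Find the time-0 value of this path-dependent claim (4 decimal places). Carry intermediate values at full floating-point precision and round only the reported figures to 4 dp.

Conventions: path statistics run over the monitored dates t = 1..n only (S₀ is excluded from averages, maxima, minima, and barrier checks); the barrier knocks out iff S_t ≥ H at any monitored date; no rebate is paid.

Risk-neutral up-probability p* = (R−d)/(u−d) = (1.02−0.86)/(1.07−0.86) = 0.7619; the claim prices as the p*-weighted sum of path payoffs discounted by R^6.
Enumerate all 2^6 = 64 price paths (U = up ×1.07, D = down ×0.86); each path with k up-moves has probability p*^k·(1−p*)^(6−k).
DDDDDD: M=129.8600, payoff=0.0000, prob=0.000182
UDDDDD: M=161.5700, payoff=0.0000, prob=0.000583
DUDDDD: M=138.9502, payoff=0.0000, prob=0.000583
UUDDDD: M=172.8799, payoff=8.1567, prob=0.001866
DDUDDD: M=129.8600, payoff=0.0000, prob=0.000583
UDUDDD: M=161.5700, payoff=8.1567, prob=0.001866
DUUDDD: M=148.6767, payoff=8.1567, prob=0.001866
UUUDDD: M=184.9815, payoff=0.0000, prob=0.005970
DDDUDD: M=129.8600, payoff=0.0000, prob=0.000583
UDDUDD: M=161.5700, payoff=8.1567, prob=0.001866
DUDUDD: M=138.9502, payoff=8.1567, prob=0.001866
UUDUDD: M=172.8799, payoff=31.2486, prob=0.005970
DDUUDD: M=129.8600, payoff=8.1567, prob=0.001866
UDUUDD: M=161.5700, payoff=31.2486, prob=0.005970
DUUUDD: M=159.0841, payoff=31.2486, prob=0.005970
UUUUDD: M=197.9302, payoff=0.0000, prob=0.019103
DDDDUD: M=129.8600, payoff=0.0000, prob=0.000583
UDDDUD: M=161.5700, payoff=8.1567, prob=0.001866
DUDDUD: M=138.9502, payoff=8.1567, prob=0.001866
UUDDUD: M=172.8799, payoff=31.2486, prob=0.005970
DDUDUD: M=129.8600, payoff=8.1567, prob=0.001866
UDUDUD: M=161.5700, payoff=31.2486, prob=0.005970
DUUDUD: M=148.6767, payoff=31.2486, prob=0.005970
UUUDUD: M=184.9815, payoff=0.0000, prob=0.019103
DDDUUD: M=129.8600, payoff=8.1567, prob=0.001866
UDDUUD: M=161.5700, payoff=31.2486, prob=0.005970
DUDUUD: M=138.9502, payoff=31.2486, prob=0.005970
UUDUUD: M=172.8799, payoff=59.9792, prob=0.019103
DDUUUD: M=136.8123, payoff=31.2486, prob=0.005970
UDUUUD: M=170.2200, payoff=59.9792, prob=0.019103
DUUUUD: M=170.2200, payoff=59.9792, prob=0.019103
UUUUUD: M=211.7853, payoff=0.0000, prob=0.061130
DDDDDU: M=129.8600, payoff=0.0000, prob=0.000583
UDDDDU: M=161.5700, payoff=8.1567, prob=0.001866
DUDDDU: M=138.9502, payoff=8.1567, prob=0.001866
UUDDDU: M=172.8799, payoff=31.2486, prob=0.005970
DDUDDU: M=129.8600, payoff=8.1567, prob=0.001866
UDUDDU: M=161.5700, payoff=31.2486, prob=0.005970
DUUDDU: M=148.6767, payoff=31.2486, prob=0.005970
UUUDDU: M=184.9815, payoff=0.0000, prob=0.019103
DDDUDU: M=129.8600, payoff=8.1567, prob=0.001866
UDDUDU: M=161.5700, payoff=31.2486, prob=0.005970
DUDUDU: M=138.9502, payoff=31.2486, prob=0.005970
UUDUDU: M=172.8799, payoff=59.9792, prob=0.019103
DDUUDU: M=129.8600, payoff=31.2486, prob=0.005970
UDUUDU: M=161.5700, payoff=59.9792, prob=0.019103
DUUUDU: M=159.0841, payoff=59.9792, prob=0.019103
UUUUDU: M=197.9302, payoff=0.0000, prob=0.061130
DDDDUU: M=129.8600, payoff=8.1567, prob=0.001866
UDDDUU: M=161.5700, payoff=31.2486, prob=0.005970
DUDDUU: M=138.9502, payoff=31.2486, prob=0.005970
UUDDUU: M=172.8799, payoff=59.9792, prob=0.019103
DDUDUU: M=129.8600, payoff=31.2486, prob=0.005970
UDUDUU: M=161.5700, payoff=59.9792, prob=0.019103
DUUDUU: M=148.6767, payoff=59.9792, prob=0.019103
UUUDUU: M=184.9815, payoff=0.0000, prob=0.061130
DDDUUU: M=129.8600, payoff=31.2486, prob=0.005970
UDDUUU: M=161.5700, payoff=59.9792, prob=0.019103
DUDUUU: M=146.3892, payoff=59.9792, prob=0.019103
UUDUUU: M=182.1354, payoff=0.0000, prob=0.061130
DDUUUU: M=146.3892, payoff=59.9792, prob=0.019103
UDUUUU: M=182.1354, payoff=0.0000, prob=0.061130
DUUUUU: M=182.1354, payoff=0.0000, prob=0.061130
UUUUUU: M=226.6103, payoff=0.0000, prob=0.195616
Price = Σ prob·payoff / R^6 = 17.522081 / 1.126162 = 15.5591

price = 15.5591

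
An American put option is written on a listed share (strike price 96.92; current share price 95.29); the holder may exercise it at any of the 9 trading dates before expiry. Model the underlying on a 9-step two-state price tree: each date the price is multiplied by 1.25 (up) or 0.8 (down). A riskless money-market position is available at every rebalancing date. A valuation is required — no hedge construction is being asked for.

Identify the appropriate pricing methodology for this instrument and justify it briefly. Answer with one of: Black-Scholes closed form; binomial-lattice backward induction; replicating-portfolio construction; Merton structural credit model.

framework: binomial-lattice backward induction

Key observation: the defining feature is the embedded early-exercise option across 9 discrete dates on the spot-95.29 tree; pricing the strike-96.92 put means working backward with an exercise test at every node.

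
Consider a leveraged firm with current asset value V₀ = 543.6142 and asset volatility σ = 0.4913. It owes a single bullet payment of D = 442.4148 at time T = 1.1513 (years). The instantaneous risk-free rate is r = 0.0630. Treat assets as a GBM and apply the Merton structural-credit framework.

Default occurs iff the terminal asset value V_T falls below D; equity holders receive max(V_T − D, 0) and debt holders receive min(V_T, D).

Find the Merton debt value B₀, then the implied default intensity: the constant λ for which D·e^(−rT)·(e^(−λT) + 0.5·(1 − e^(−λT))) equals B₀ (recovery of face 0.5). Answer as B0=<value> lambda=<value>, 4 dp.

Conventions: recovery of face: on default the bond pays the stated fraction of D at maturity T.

B0=365.1331 lambda=0.2216

Equity is a call on the firm's assets struck at D = 442.4148:
d₁ = [ln(V₀/D) + (r + σ²/2)T] / (σ√T)
   = [ln(543.6142/442.4148) + (0.0630 + 0.5·0.4913²)·1.1513] / (0.4913·√1.1513)
   = [0.205992 + 0.211480] / 0.527158 = 0.791929
d₂ = d₁ − σ√T = 0.791929 − 0.527158 = 0.264770
N(d₁) = 0.785799,  N(d₂) = 0.604407,  e^(−rT) = 0.930036
E₀ = V₀·N(d₁) − D·e^(−rT)·N(d₂)
   = 543.6142·0.785799 − 442.4148·0.930036·0.604407 = 178.481143
B₀ = V₀ − E₀ = 543.6142 − 178.481143 = 365.133057
e^(−λT) = (B₀·e^(rT)/D − 0.5)/(1 − 0.5) = (365.1331·1.075227/442.4148 − 0.5)/0.5 = 0.77480955
λ = −ln(0.77480955)/1.1513 = 0.221609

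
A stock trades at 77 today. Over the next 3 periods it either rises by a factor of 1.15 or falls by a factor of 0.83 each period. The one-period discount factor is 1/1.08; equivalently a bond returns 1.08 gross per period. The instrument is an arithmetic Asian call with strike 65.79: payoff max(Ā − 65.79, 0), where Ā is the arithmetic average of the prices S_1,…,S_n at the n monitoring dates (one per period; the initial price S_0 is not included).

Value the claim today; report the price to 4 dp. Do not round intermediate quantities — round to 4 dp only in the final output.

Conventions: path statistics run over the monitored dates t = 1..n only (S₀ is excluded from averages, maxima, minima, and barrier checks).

price = 19.5037

No-arbitrage gives p* = (R−d)/(u−d) = 0.7812: enumerate every path, weight its payoff by its p*-probability, and discount by R^3.
Enumerate all 2^3 = 8 price paths (U = up ×1.15, D = down ×0.83); each path with k up-moves has probability p*^k·(1−p*)^(3−k).
DDD: Ā=53.6610, payoff=0.0000, prob=0.010468
UDD: Ā=74.3495, payoff=8.5595, prob=0.037384
DUD: Ā=66.1362, payoff=0.3462, prob=0.037384
UUD: Ā=91.6345, payoff=25.8445, prob=0.133514
DDU: Ā=59.3191, payoff=0.0000, prob=0.037384
UDU: Ā=82.1892, payoff=16.3992, prob=0.133514
DUU: Ā=73.9758, payoff=8.1858, prob=0.133514
UUU: Ā=102.4966, payoff=36.7066, prob=0.476837
Price = Σ prob·payoff / R^3 = 24.569076 / 1.259712 = 19.5037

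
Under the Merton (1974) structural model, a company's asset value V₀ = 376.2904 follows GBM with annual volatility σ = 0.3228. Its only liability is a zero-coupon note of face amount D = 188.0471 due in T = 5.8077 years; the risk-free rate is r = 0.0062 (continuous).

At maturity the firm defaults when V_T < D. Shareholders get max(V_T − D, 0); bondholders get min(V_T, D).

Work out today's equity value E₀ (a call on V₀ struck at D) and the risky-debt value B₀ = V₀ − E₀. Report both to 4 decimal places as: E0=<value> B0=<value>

Work the structural quantities from V₀ = 376.2904 against face 188.0471:
d₁ = [ln(V₀/D) + (r + σ²/2)T] / (σ√T)
   = [ln(376.2904/188.0471) + (0.0062 + 0.5·0.3228²)·5.8077] / (0.3228·√5.8077)
   = [0.693669 + 0.338588] / 0.777921 = 1.326943
d₂ = d₁ − σ√T = 1.326943 − 0.777921 = 0.549022
N(d₁) = 0.907736,  N(d₂) = 0.708505,  e^(−rT) = 0.964633
E₀ = V₀·N(d₁) − D·e^(−rT)·N(d₂)
   = 376.2904·0.907736 − 188.0471·0.964633·0.708505 = 213.052214
B₀ = V₀ − E₀ = 376.2904 − 213.052214 = 163.238186

E0=213.0522 B0=163.2382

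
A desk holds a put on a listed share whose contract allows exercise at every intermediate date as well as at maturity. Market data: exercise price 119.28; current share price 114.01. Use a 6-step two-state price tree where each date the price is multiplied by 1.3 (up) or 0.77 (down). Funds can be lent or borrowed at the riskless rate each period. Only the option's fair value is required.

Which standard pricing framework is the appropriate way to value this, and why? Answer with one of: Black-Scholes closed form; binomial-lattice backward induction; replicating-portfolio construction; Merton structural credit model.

Key observation: an American put (K = 119.28, S₀ = 114.01) on a 6-date tree has no closed form — the optimal stopping decision is embedded and must be resolved recursively from expiry.

framework: binomial-lattice backward induction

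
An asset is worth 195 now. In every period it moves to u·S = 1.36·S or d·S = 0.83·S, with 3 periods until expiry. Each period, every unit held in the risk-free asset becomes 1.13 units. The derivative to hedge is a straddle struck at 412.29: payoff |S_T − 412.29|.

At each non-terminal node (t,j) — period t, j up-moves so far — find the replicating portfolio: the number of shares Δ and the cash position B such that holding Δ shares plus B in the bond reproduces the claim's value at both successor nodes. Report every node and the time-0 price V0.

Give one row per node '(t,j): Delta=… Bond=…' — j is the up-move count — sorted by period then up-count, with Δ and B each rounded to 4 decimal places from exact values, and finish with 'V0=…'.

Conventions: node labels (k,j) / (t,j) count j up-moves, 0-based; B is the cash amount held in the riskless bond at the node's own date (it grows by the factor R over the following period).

Under the risk-neutral measure, an up-move has probability p* = (R−d)/(u−d) = 0.5660 and values discount at R = 1.13.
Terminal payoffs: V(3,0)=300.7915, V(3,1)=229.5937, V(3,2)=112.9322, V(3,3)=78.2239
Node (2,0) S=134.3355: V=(p*·229.5937+(1−p*)·300.7915)/1.13=230.5229; Δ=(229.5937−300.7915)/(182.6963−111.4985)=-1.0000; B=V−Δ·S=364.8584
Node (2,1) S=220.1160: V=(p*·112.9322+(1−p*)·229.5937)/1.13=144.7424; Δ=(112.9322−229.5937)/(299.3578−182.6963)=-1.0000; B=V−Δ·S=364.8584
Node (2,2) S=360.6720: V=(p*·78.2239+(1−p*)·112.9322)/1.13=82.5540; Δ=(78.2239−112.9322)/(490.5139−299.3578)=-0.1816; B=V−Δ·S=148.0414
Node (1,0) S=161.8500: V=(p*·144.7424+(1−p*)·230.5229)/1.13=161.0335; Δ=(144.7424−230.5229)/(220.1160−134.3355)=-1.0000; B=V−Δ·S=322.8835
Node (1,1) S=265.2000: V=(p*·82.5540+(1−p*)·144.7424)/1.13=96.9393; Δ=(82.5540−144.7424)/(360.6720−220.1160)=-0.4424; B=V−Δ·S=214.2759
Node (0,0) S=195.0000: V=(p*·96.9393+(1−p*)·161.0335)/1.13=110.4016; Δ=(96.9393−161.0335)/(265.2000−161.8500)=-0.6202; B=V−Δ·S=231.3341
Verification: the root portfolio costs Δ(0,0)·S0 + B(0,0) = 110.4016, matching V0.

(0,0): Delta=-0.6202 Bond=231.3341
(1,0): Delta=-1.0000 Bond=322.8835
(1,1): Delta=-0.4424 Bond=214.2759
(2,0): Delta=-1.0000 Bond=364.8584
(2,1): Delta=-1.0000 Bond=364.8584
(2,2): Delta=-0.1816 Bond=148.0414
V0=110.4016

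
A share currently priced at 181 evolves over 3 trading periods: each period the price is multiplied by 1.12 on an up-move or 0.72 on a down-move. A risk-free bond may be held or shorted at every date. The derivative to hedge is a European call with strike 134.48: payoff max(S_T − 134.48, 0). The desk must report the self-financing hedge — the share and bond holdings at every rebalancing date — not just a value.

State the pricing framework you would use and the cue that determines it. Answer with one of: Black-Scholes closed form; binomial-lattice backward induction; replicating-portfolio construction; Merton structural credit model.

Key observation: the task asks for the hedge itself — share and bond holdings at every node of the 3-period tree on spot 181 with factors 1.12/0.72 — which is exactly what the replicating-portfolio construction produces.

framework: replicating-portfolio construction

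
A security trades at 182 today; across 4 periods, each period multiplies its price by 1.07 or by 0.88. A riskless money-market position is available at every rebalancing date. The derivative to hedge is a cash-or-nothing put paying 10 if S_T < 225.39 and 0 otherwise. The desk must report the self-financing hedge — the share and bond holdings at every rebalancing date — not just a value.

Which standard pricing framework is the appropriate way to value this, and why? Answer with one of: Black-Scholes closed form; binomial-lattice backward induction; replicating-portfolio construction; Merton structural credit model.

Key observation: the deliverable is the dynamic trading strategy on the 4-step tree (spot 182, moves 1.07 and 0.88), so the valuation must go through the node-by-node replicating-portfolio solve.

framework: replicating-portfolio construction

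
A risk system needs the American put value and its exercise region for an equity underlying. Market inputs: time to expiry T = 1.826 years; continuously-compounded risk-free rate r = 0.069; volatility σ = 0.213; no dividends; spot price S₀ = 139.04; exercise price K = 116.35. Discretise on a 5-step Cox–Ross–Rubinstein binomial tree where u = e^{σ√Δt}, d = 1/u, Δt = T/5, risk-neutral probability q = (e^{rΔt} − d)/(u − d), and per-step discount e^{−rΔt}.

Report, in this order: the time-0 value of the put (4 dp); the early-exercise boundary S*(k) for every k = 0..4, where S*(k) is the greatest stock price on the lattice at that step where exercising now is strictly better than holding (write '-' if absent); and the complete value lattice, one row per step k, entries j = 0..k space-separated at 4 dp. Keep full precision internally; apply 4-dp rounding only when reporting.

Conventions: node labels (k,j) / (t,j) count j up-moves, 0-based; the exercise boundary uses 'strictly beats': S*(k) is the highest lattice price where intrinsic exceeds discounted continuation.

Δt=0.36520  u=1.13737  d=0.87922  q=0.56672  discount=0.97512
step 5 (expiry): payoffs max(K−S,0) = 43.2986 21.8497 0.0000 0.0000 0.0000 0.0000
step 4: (k=4,j=0): S=83.0866, K−S=33.2634, hold=30.3682 ⇒ V=33.2634 exercise | (k=4,j=1): S=107.4819, K−S=8.8681, hold=9.2315 ⇒ V=9.2315 continue | (k=4,j=2): S=139.0400, K−S=0.0000, hold=0.0000 ⇒ V=0.0000 continue | (k=4,j=3): S=179.8640, K−S=0.0000, hold=0.0000 ⇒ V=0.0000 continue | (k=4,j=4): S=232.6745, K−S=0.0000, hold=0.0000 ⇒ V=0.0000 continue  boundary S*=83.0866
step 3: (k=3,j=0): S=94.5003, K−S=21.8497, hold=19.1553 ⇒ V=21.8497 exercise | (k=3,j=1): S=122.2468, K−S=0.0000, hold=3.9003 ⇒ V=3.9003 continue | (k=3,j=2): S=158.1401, K−S=0.0000, hold=0.0000 ⇒ V=0.0000 continue | (k=3,j=3): S=204.5722, K−S=0.0000, hold=0.0000 ⇒ V=0.0000 continue  boundary S*=94.5003
step 2: (k=2,j=0): S=107.4819, K−S=8.8681, hold=11.3869 ⇒ V=11.3869 continue | (k=2,j=1): S=139.0400, K−S=0.0000, hold=1.6479 ⇒ V=1.6479 continue | (k=2,j=2): S=179.8640, K−S=0.0000, hold=0.0000 ⇒ V=0.0000 continue  boundary S*=-
step 1: (k=1,j=0): S=122.2468, K−S=0.0000, hold=5.7216 ⇒ V=5.7216 continue | (k=1,j=1): S=158.1401, K−S=0.0000, hold=0.6962 ⇒ V=0.6962 continue  boundary S*=-
step 0: (k=0,j=0): S=139.0400, K−S=0.0000, hold=2.8021 ⇒ V=2.8021 continue  boundary S*=-

price = 2.8021
boundary = - - - 94.5003 83.0866
tree:
2.8021
5.7216 0.6962
11.3869 1.6479 0.0000
21.8497 3.9003 0.0000 0.0000
33.2634 9.2315 0.0000 0.0000 0.0000
43.2986 21.8497 0.0000 0.0000 0.0000 0.0000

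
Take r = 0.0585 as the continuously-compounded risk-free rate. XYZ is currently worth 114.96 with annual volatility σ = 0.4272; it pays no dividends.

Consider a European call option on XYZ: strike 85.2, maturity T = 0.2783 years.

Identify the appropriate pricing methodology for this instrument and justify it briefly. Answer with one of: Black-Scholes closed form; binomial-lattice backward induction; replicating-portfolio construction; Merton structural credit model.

Key observation: a European claim on XYZ (strike 85.2) — a lognormal (GBM) underlying with constant rate and volatility — has an exact closed-form value; no lattice or capital structure is involved.

framework: Black-Scholes closed form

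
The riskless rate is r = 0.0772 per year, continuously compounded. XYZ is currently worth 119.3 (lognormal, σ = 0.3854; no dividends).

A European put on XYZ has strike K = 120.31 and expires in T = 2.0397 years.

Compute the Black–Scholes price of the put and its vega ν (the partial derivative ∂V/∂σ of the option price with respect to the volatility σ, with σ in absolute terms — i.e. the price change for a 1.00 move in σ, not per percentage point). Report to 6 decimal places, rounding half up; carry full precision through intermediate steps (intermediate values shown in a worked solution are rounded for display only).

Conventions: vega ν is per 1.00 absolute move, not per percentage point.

price = 16.672916
ν = 58.560468

σ√T = 0.3854·√2.0397 = 0.550421
d₁ = (ln(S/K) + (r+σ²/2)T) / (σ√T) = (ln(119.3/120.31) + (0.0772+0.3854²/2)·2.0397) / 0.550421 = (-0.008430 + 0.308946) / 0.550421 = 0.545975
d₂ = d₁ − σ√T = 0.545975 − 0.550421 = -0.004446
e^{−rT} = 0.854307
N(−d₁) = 0.292542,  N(−d₂) = 0.501774
Put price V = K·e^{−rT}·N(−d₂) − S·N(−d₁) = 51.573128 − 34.900211 = 16.672916
φ(d₁) = (1/√(2π))·e^{−d₁²/2} = 0.343701
ν = S·φ(d₁)·√T = 58.560468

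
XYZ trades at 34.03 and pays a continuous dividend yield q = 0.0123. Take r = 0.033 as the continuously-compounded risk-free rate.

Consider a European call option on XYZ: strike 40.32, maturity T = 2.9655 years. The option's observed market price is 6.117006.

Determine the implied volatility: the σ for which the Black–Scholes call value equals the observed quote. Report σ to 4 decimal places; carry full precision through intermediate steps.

sigma = 0.3343

At σ = 0.3343 the Black–Scholes value reproduces the quote:
σ√T = 0.3343·√2.9655 = 0.575686
d₁ = (ln(S/K) + (r−q+σ²/2)T) / (σ√T) = (ln(34.03/40.32) + (0.033−0.0123+0.3343²/2)·2.9655) / 0.575686 = (-0.169605 + 0.227093) / 0.575686 = 0.099859
d₂ = d₁ − σ√T = 0.099859 − 0.575686 = -0.475826
e^{−rT} = 0.906774
e^{−qT} = 0.964182
N(d₁) = 0.539772,  N(d₂) = 0.317099
V = S·e^{−qT}·N(d₁) − K·e^{−rT}·N(d₂) = 17.710514 − 11.593508 = 6.117006 (the quoted price), and the Black–Scholes price is strictly increasing in σ, so σ is unique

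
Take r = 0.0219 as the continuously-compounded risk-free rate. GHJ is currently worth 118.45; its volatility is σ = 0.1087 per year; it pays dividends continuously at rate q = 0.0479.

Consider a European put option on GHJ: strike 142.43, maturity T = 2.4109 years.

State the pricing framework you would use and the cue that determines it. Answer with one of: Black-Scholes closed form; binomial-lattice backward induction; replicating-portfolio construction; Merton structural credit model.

Key observation: a European claim on GHJ (strike 142.43) — a lognormal (GBM) underlying with constant rate and volatility — has an exact closed-form value; no lattice or capital structure is involved.

framework: Black-Scholes closed form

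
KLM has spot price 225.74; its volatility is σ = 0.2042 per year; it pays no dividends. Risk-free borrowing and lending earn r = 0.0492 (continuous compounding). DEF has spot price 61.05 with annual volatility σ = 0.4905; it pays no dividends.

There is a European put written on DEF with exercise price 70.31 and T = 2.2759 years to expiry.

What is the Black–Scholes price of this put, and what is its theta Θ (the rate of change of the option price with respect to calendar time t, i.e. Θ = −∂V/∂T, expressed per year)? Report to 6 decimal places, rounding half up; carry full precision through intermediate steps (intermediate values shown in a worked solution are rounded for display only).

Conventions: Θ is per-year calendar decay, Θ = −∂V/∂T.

price = 18.800205
Θ = -1.711090

σ√T = 0.4905·√2.2759 = 0.739973
d₁ = (ln(S/K) + (r+σ²/2)T) / (σ√T) = (ln(61.05/70.31) + (0.0492+0.4905²/2)·2.2759) / 0.739973 = (-0.141221 + 0.385754) / 0.739973 = 0.330462
d₂ = d₁ − σ√T = 0.330462 − 0.739973 = -0.409510
e^{−rT} = 0.894067
N(−d₁) = 0.370525,  N(−d₂) = 0.658917
Put price V = K·e^{−rT}·N(−d₂) − S·N(−d₁) = 41.420774 − 22.620569 = 18.800205
φ(d₁) = (1/√(2π))·e^{−d₁²/2} = 0.377743
Θ = −S·φ(d₁)·σ/(2√T) + r·K·e^{−rT}·N(−d₂) = −3.748992 + 2.037902 = -1.711090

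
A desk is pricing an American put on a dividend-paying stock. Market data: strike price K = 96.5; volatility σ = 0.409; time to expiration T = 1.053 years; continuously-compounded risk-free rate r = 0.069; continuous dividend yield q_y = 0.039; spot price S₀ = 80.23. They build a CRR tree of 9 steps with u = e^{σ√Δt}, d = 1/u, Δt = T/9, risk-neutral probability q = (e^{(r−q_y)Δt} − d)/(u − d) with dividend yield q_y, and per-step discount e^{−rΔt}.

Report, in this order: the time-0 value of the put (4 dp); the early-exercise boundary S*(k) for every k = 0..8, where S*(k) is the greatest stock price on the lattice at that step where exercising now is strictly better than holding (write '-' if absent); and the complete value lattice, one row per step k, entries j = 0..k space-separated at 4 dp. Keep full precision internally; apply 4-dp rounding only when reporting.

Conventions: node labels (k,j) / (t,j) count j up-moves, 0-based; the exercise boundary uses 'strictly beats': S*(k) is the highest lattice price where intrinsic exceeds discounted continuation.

Δt=0.11700  u=1.15016  d=0.86945  q=0.47761  discount=0.99196
step 9 (expiry): payoffs max(K−S,0) = 73.7218 66.3676 56.6389 43.7692 26.7444 4.2228 0.0000 0.0000 0.0000 0.0000
step 8: (k=8,j=0): S=26.1985, K−S=70.3015, hold=69.6449 ⇒ V=70.3015 exercise | (k=8,j=1): S=34.6570, K−S=61.8430, hold=61.2248 ⇒ V=61.8430 exercise | (k=8,j=2): S=45.8465, K−S=50.6535, hold=50.0863 ⇒ V=50.6535 exercise | (k=8,j=3): S=60.6487, K−S=35.8513, hold=35.3515 ⇒ V=35.8513 exercise | (k=8,j=4): S=80.2300, K−S=16.2700, hold=15.8593 ⇒ V=16.2700 exercise | (k=8,j=5): S=106.1334, K−S=0.0000, hold=2.1882 ⇒ V=2.1882 continue | (k=8,j=6): S=140.4000, K−S=0.0000, hold=0.0000 ⇒ V=0.0000 continue | (k=8,j=7): S=185.7301, K−S=0.0000, hold=0.0000 ⇒ V=0.0000 continue | (k=8,j=8): S=245.6957, K−S=0.0000, hold=0.0000 ⇒ V=0.0000 continue  boundary S*=80.2300
step 7: (k=7,j=0): S=30.1324, K−S=66.3676, hold=65.7289 ⇒ V=66.3676 exercise | (k=7,j=1): S=39.8611, K−S=56.6389, hold=56.0445 ⇒ V=56.6389 exercise | (k=7,j=2): S=52.7308, K−S=43.7692, hold=43.2334 ⇒ V=43.7692 exercise | (k=7,j=3): S=69.7556, K−S=26.7444, hold=26.2860 ⇒ V=26.7444 exercise | (k=7,j=4): S=92.2772, K−S=4.2228, hold=9.4677 ⇒ V=9.4677 continue | (k=7,j=5): S=122.0702, K−S=0.0000, hold=1.1339 ⇒ V=1.1339 continue | (k=7,j=6): S=161.4822, K−S=0.0000, hold=0.0000 ⇒ V=0.0000 continue | (k=7,j=7): S=213.6190, K−S=0.0000, hold=0.0000 ⇒ V=0.0000 continue  boundary S*=69.7556
step 6: (k=6,j=0): S=34.6570, K−S=61.8430, hold=61.2248 ⇒ V=61.8430 exercise | (k=6,j=1): S=45.8465, K−S=50.6535, hold=50.0863 ⇒ V=50.6535 exercise | (k=6,j=2): S=60.6487, K−S=35.8513, hold=35.3515 ⇒ V=35.8513 exercise | (k=6,j=3): S=80.2300, K−S=16.2700, hold=18.3442 ⇒ V=18.3442 continue | (k=6,j=4): S=106.1334, K−S=0.0000, hold=5.4433 ⇒ V=5.4433 continue | (k=6,j=5): S=140.4000, K−S=0.0000, hold=0.5876 ⇒ V=0.5876 continue | (k=6,j=6): S=185.7301, K−S=0.0000, hold=0.0000 ⇒ V=0.0000 continue  boundary S*=60.6487
step 5: (k=5,j=0): S=39.8611, K−S=56.6389, hold=56.0445 ⇒ V=56.6389 exercise | (k=5,j=1): S=52.7308, K−S=43.7692, hold=43.2334 ⇒ V=43.7692 exercise | (k=5,j=2): S=69.7556, K−S=26.7444, hold=27.2687 ⇒ V=27.2687 continue | (k=5,j=3): S=92.2772, K−S=4.2228, hold=12.0847 ⇒ V=12.0847 continue | (k=5,j=4): S=122.0702, K−S=0.0000, hold=3.0991 ⇒ V=3.0991 continue | (k=5,j=5): S=161.4822, K−S=0.0000, hold=0.3045 ⇒ V=0.3045 continue  boundary S*=52.7308
step 4: (k=4,j=0): S=45.8465, K−S=50.6535, hold=50.0863 ⇒ V=50.6535 exercise | (k=4,j=1): S=60.6487, K−S=35.8513, hold=35.5999 ⇒ V=35.8513 exercise | (k=4,j=2): S=80.2300, K−S=16.2700, hold=19.8558 ⇒ V=19.8558 continue | (k=4,j=3): S=106.1334, K−S=0.0000, hold=7.7304 ⇒ V=7.7304 continue | (k=4,j=4): S=140.4000, K−S=0.0000, hold=1.7502 ⇒ V=1.7502 continue  boundary S*=60.6487
step 3: (k=3,j=0): S=52.7308, K−S=43.7692, hold=43.2334 ⇒ V=43.7692 exercise | (k=3,j=1): S=69.7556, K−S=26.7444, hold=27.9849 ⇒ V=27.9849 continue | (k=3,j=2): S=92.2772, K−S=4.2228, hold=13.9515 ⇒ V=13.9515 continue | (k=3,j=3): S=122.0702, K−S=0.0000, hold=4.8350 ⇒ V=4.8350 continue  boundary S*=52.7308
step 2: (k=2,j=0): S=60.6487, K−S=35.8513, hold=35.9392 ⇒ V=35.9392 continue | (k=2,j=1): S=80.2300, K−S=16.2700, hold=21.1113 ⇒ V=21.1113 continue | (k=2,j=2): S=106.1334, K−S=0.0000, hold=9.5202 ⇒ V=9.5202 continue  boundary S*=-
step 1: (k=1,j=0): S=69.7556, K−S=26.7444, hold=28.6252 ⇒ V=28.6252 continue | (k=1,j=1): S=92.2772, K−S=4.2228, hold=15.4501 ⇒ V=15.4501 continue  boundary S*=-
step 0: (k=0,j=0): S=80.2300, K−S=16.2700, hold=22.1531 ⇒ V=22.1531 continue  boundary S*=-

price = 22.1531
boundary = - - - 52.7308 60.6487 52.7308 60.6487 69.7556 80.2300
tree:
22.1531
28.6252 15.4501
35.9392 21.1113 9.5202
43.7692 27.9849 13.9515 4.8350
50.6535 35.8513 19.8558 7.7304 1.7502
56.6389 43.7692 27.2687 12.0847 3.0991 0.3045
61.8430 50.6535 35.8513 18.3442 5.4433 0.5876 0.0000
66.3676 56.6389 43.7692 26.7444 9.4677 1.1339 0.0000 0.0000
70.3015 61.8430 50.6535 35.8513 16.2700 2.1882 0.0000 0.0000 0.0000
73.7218 66.3676 56.6389 43.7692 26.7444 4.2228 0.0000 0.0000 0.0000 0.0000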